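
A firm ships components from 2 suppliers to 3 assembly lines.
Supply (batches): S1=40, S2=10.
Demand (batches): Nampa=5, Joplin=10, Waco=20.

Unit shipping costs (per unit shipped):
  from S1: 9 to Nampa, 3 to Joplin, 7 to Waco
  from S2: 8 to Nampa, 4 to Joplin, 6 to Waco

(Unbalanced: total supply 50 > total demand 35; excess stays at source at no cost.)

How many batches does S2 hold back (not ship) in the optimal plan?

0

An optimal plan:
  S1→Nampa: 5 × 9 = 45
  S1→Joplin: 10 × 3 = 30
  S1→Waco: 10 × 7 = 70
  S2→Waco: 10 × 6 = 60
Total cost = 205.
S2 ships 10 of its 10, leaving 0.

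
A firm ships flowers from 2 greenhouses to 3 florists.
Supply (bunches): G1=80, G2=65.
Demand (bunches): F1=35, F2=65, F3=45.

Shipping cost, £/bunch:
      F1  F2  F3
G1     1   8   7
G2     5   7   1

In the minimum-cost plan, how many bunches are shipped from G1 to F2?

Solving gives:
  G1→F1: 35 × £1 = £35
  G1→F2: 45 × £8 = £360
  G2→F2: 20 × £7 = £140
  G2→F3: 45 × £1 = £45
Total cost = £580.
So G1→F2 carries 45 bunches.

45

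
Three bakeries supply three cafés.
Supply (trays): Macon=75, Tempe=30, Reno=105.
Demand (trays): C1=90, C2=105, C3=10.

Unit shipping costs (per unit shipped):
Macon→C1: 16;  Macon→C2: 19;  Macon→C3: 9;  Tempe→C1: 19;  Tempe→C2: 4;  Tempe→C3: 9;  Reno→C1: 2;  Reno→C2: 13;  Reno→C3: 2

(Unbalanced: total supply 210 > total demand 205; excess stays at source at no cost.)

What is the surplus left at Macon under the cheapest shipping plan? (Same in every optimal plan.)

Minimum-cost shipments:
  Macon–C2: 70 × 19 = 1330
  Tempe–C2: 30 × 4 = 120
  Reno–C1: 90 × 2 = 180
  Reno–C2: 5 × 13 = 65
  Reno–C3: 10 × 2 = 20
Total cost = 1715.
Macon ships 70 of its 75, leaving 5.

5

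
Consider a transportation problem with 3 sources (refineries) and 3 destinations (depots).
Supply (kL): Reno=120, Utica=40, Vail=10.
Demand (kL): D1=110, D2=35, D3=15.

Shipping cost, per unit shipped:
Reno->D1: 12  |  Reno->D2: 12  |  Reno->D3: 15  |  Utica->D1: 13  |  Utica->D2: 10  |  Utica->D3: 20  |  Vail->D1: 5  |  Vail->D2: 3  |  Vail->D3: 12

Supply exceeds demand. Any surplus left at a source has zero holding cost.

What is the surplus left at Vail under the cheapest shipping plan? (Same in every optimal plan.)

An optimal plan:
  Reno→D1: 100 × 12 = 1200
  Reno→D3: 15 × 15 = 225
  Utica→D2: 35 × 10 = 350
  Vail→D1: 10 × 5 = 50
Total cost = 1825.
Vail ships 10 of its 10, leaving 0.

0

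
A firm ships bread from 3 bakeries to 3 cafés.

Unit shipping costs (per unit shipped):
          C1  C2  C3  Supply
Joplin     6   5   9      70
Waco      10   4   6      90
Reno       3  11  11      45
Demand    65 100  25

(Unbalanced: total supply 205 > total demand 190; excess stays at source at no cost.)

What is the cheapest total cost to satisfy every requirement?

An optimal shipping plan:
  Joplin–C1: 20 × 6 = 120
  Joplin–C2: 35 × 5 = 175
  Waco–C2: 65 × 4 = 260
  Waco–C3: 25 × 6 = 150
  Reno–C1: 45 × 3 = 135
Total = 120 + 175 + 260 + 150 + 135 = 840.

840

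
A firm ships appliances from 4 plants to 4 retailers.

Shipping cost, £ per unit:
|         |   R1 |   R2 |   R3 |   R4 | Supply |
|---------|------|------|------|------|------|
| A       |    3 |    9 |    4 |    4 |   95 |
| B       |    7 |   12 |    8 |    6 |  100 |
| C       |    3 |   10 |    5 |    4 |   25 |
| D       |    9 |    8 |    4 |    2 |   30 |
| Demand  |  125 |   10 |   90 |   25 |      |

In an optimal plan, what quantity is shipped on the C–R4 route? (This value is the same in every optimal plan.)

Solving gives:
  A–R1: 25 units
  A–R3: 70 units
  B–R1: 75 units
  B–R4: 25 units
  C–R1: 25 units
  D–R2: 10 units
  D–R3: 20 units
Total cost = £1265.
The route C→R4 is not used.

0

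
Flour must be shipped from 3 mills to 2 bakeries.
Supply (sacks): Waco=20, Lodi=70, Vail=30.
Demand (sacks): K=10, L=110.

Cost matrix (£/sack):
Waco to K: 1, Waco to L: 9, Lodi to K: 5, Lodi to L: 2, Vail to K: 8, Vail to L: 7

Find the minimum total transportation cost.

450

Optimal allocation:
  Waco–K: 10 × £1 = £10
  Waco–L: 10 × £9 = £90
  Lodi–L: 70 × £2 = £140
  Vail–L: 30 × £7 = £210
Total = 10 + 90 + 140 + 210 = £450.
(Supply check: Waco ships 20; Lodi ships 70; Vail ships 30.)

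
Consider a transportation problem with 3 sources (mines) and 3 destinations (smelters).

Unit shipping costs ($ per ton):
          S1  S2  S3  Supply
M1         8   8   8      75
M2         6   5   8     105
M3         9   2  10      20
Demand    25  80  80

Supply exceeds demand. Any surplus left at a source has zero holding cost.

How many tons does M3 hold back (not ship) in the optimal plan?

An optimal plan:
  M1->S3: 60 × $8 = $480
  M2->S1: 25 × $6 = $150
  M2->S2: 60 × $5 = $300
  M2->S3: 20 × $8 = $160
  M3->S2: 20 × $2 = $40
Total cost = $1130.
M3 ships 20 of its 20, leaving 0.

0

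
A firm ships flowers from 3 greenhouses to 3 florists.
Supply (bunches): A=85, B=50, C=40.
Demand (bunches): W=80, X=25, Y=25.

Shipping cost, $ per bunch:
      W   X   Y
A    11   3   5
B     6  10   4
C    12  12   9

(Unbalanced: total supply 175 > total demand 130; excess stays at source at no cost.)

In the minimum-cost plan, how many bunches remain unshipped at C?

An optimal plan:
  A->W: 30 × $11 = $330
  A->X: 25 × $3 = $75
  A->Y: 25 × $5 = $125
  B->W: 50 × $6 = $300
Total cost = $830.
C ships 0 of its 40, leaving 40.

40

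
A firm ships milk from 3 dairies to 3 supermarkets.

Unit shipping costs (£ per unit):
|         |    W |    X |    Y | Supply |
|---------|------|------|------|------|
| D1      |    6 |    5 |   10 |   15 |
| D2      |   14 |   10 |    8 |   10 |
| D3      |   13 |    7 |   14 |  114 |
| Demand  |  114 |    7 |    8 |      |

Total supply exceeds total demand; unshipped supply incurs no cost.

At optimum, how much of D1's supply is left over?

An optimal plan:
  D1 to W: 15 × £6 = £90
  D2 to Y: 8 × £8 = £64
  D3 to W: 99 × £13 = £1287
  D3 to X: 7 × £7 = £49
Total cost = £1490.
D1 ships 15 of its 15, leaving 0.

0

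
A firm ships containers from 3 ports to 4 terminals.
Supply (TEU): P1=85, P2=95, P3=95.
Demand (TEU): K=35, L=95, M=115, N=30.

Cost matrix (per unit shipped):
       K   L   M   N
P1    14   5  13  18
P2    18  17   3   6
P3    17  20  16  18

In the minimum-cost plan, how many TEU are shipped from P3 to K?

The minimum-cost plan:
  P1–L: 85 × 5 = 425
  P2–M: 95 × 3 = 285
  P3–K: 35 × 17 = 595
  P3–L: 10 × 20 = 200
  P3–M: 20 × 16 = 320
  P3–N: 30 × 18 = 540
Total cost = 2365.
So P3→K carries 35 TEU.

35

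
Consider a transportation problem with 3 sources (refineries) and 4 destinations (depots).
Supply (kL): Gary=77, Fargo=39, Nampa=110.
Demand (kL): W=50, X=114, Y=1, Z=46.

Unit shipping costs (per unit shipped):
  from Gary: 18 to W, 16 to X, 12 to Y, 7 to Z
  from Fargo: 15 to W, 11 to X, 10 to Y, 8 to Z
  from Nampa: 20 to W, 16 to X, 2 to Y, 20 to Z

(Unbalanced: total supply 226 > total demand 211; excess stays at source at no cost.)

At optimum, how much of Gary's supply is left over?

Minimum-cost shipments:
  Gary->W: 31 × 18 = 558
  Gary->Z: 46 × 7 = 322
  Fargo->W: 19 × 15 = 285
  Fargo->X: 20 × 11 = 220
  Nampa->X: 94 × 16 = 1504
  Nampa->Y: 1 × 2 = 2
Total cost = 2891.
Gary ships 77 of its 77, leaving 0.

0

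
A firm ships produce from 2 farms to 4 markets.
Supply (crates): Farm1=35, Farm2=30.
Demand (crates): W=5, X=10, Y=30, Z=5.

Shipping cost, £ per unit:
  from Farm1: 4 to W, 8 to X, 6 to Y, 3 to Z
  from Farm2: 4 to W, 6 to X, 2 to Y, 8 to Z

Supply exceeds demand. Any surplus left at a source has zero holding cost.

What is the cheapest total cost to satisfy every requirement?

A cheapest plan:
  Farm1 to W: 5 × £4 = £20
  Farm1 to X: 10 × £8 = £80
  Farm1 to Z: 5 × £3 = £15
  Farm2 to Y: 30 × £2 = £60
Total = 20 + 80 + 15 + 60 = £175.

175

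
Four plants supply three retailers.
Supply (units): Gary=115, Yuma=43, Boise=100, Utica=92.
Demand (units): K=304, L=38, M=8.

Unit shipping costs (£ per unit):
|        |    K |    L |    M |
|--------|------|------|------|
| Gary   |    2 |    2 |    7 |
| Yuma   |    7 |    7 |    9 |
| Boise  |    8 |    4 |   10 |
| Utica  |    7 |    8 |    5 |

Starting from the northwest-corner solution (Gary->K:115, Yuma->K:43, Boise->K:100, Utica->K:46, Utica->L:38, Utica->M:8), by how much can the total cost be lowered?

Current plan cost = 115·2 + 43·7 + 100·8 + 46·7 + 38·8 + 8·5 = £1997.
Optimal plan:
  Gary to K: 115 × £2 = £230
  Yuma to K: 43 × £7 = £301
  Boise to K: 62 × £8 = £496
  Boise to L: 38 × £4 = £152
  Utica to K: 84 × £7 = £588
  Utica to M: 8 × £5 = £40
Optimal cost = £1807.
Saving = 1997 − 1807 = £190.

190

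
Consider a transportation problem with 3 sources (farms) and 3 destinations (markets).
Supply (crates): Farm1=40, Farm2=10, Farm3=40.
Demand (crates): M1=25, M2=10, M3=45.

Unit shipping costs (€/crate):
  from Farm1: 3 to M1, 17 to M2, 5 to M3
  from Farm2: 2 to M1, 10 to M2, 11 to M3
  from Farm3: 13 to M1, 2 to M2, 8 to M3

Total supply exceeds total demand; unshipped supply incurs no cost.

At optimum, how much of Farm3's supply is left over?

An optimal plan:
  Farm1→M1: 15 × €3 = €45
  Farm1→M3: 25 × €5 = €125
  Farm2→M1: 10 × €2 = €20
  Farm3→M2: 10 × €2 = €20
  Farm3→M3: 20 × €8 = €160
Total cost = €370.
Farm3 ships 30 of its 40, leaving 10.

10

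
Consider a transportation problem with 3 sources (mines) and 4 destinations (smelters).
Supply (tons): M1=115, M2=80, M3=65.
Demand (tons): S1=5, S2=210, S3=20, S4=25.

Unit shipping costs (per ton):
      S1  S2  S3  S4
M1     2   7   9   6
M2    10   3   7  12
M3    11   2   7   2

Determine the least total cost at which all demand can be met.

1165

A cheapest plan:
  M1–S1: 5 tons
  M1–S2: 65 tons
  M1–S3: 20 tons
  M1–S4: 25 tons
  M2–S2: 80 tons
  M3–S2: 65 tons
Total cost = 1165.
(Supply check: M1 ships 115; M2 ships 80; M3 ships 65.)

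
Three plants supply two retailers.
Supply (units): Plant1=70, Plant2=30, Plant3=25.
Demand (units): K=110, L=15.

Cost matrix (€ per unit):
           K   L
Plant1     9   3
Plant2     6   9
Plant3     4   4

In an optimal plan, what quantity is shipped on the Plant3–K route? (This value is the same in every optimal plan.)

The minimum-cost plan:
  Plant1->K: 55 × €9 = €495
  Plant1->L: 15 × €3 = €45
  Plant2->K: 30 × €6 = €180
  Plant3->K: 25 × €4 = €100
Total cost = €820.
So Plant3→K carries 25 units.

25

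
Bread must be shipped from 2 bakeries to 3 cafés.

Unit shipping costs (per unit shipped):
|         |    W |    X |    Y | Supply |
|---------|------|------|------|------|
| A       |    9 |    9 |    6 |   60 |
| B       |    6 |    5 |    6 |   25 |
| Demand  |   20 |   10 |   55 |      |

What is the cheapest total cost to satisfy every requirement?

A cheapest plan:
  A to W: 5 × 9 = 45
  A to Y: 55 × 6 = 330
  B to W: 15 × 6 = 90
  B to X: 10 × 5 = 50
Total = 45 + 330 + 90 + 50 = 515.

515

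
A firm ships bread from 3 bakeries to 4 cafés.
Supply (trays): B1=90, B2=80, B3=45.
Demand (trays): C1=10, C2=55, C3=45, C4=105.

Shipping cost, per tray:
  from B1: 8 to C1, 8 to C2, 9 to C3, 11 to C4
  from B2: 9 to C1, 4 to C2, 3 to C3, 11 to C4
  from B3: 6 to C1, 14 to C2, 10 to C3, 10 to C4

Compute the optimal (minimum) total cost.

An optimal shipping plan:
  B1 to C2: 20 × 8 = 160
  B1 to C4: 70 × 11 = 770
  B2 to C2: 35 × 4 = 140
  B2 to C3: 45 × 3 = 135
  B3 to C1: 10 × 6 = 60
  B3 to C4: 35 × 10 = 350
Total = 160 + 770 + 140 + 135 + 60 + 350 = 1615.

1615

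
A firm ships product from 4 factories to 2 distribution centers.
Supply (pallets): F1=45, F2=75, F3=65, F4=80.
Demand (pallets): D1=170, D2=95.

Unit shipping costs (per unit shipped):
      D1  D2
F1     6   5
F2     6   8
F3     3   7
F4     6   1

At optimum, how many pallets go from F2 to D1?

75

Solving gives:
  F1 to D1: 30 pallets
  F1 to D2: 15 pallets
  F2 to D1: 75 pallets
  F3 to D1: 65 pallets
  F4 to D2: 80 pallets
Total cost = 980.
So F2→D1 carries 75 pallets.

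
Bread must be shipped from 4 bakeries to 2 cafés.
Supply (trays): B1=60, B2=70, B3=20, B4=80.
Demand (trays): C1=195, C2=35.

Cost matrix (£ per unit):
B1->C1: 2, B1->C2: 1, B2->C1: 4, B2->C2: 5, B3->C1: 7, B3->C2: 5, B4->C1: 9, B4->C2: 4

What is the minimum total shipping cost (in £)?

1085

Optimal allocation:
  B1->C1: 60 × £2 = £120
  B2->C1: 70 × £4 = £280
  B3->C1: 20 × £7 = £140
  B4->C1: 45 × £9 = £405
  B4->C2: 35 × £4 = £140
Total = 120 + 280 + 140 + 405 + 140 = £1085.
(Supply check: B1 ships 60; B2 ships 70; B3 ships 20; B4 ships 80.)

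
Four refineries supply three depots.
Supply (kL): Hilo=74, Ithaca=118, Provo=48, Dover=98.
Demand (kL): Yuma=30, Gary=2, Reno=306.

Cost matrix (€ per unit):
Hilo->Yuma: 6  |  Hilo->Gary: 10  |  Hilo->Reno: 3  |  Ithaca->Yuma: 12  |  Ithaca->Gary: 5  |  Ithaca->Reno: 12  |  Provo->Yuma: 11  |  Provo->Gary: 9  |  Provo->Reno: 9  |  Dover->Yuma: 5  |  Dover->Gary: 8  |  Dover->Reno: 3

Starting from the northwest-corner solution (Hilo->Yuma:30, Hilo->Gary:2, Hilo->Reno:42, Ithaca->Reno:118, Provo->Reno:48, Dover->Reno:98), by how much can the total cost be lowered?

118

Current plan cost = 30·6 + 2·10 + 42·3 + 118·12 + 48·9 + 98·3 = €2468.
Optimal plan:
  Hilo->Reno: 74 kL
  Ithaca->Yuma: 30 kL
  Ithaca->Gary: 2 kL
  Ithaca->Reno: 86 kL
  Provo->Reno: 48 kL
  Dover->Reno: 98 kL
Optimal cost = €2350.
Saving = 2468 − 2350 = €118.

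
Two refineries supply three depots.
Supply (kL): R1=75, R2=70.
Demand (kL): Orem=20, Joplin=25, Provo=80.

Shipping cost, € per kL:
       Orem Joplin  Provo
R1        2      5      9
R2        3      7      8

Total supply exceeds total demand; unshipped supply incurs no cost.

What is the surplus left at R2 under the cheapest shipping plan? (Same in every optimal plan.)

0

An optimal plan:
  R1→Orem: 20 × €2 = €40
  R1→Joplin: 25 × €5 = €125
  R1→Provo: 10 × €9 = €90
  R2→Provo: 70 × €8 = €560
Total cost = €815.
R2 ships 70 of its 70, leaving 0.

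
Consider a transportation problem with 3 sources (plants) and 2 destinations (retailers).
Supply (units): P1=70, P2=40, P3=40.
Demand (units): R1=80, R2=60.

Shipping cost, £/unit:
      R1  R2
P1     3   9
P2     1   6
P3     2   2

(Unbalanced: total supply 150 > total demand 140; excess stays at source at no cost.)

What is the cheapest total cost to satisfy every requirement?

One minimum-cost allocation:
  P1–R1: 60 × £3 = £180
  P2–R1: 20 × £1 = £20
  P2–R2: 20 × £6 = £120
  P3–R2: 40 × £2 = £80
Total = 180 + 20 + 120 + 80 = £400.

400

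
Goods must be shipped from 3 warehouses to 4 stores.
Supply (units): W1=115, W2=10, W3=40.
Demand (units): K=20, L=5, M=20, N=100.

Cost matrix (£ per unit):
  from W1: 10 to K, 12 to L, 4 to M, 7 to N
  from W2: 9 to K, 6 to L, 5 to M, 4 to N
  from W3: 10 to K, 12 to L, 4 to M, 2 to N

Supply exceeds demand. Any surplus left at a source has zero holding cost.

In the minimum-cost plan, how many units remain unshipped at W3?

0

Minimum-cost shipments:
  W1–K: 20 × £10 = £200
  W1–M: 20 × £4 = £80
  W1–N: 55 × £7 = £385
  W2–L: 5 × £6 = £30
  W2–N: 5 × £4 = £20
  W3–N: 40 × £2 = £80
Total cost = £795.
W3 ships 40 of its 40, leaving 0.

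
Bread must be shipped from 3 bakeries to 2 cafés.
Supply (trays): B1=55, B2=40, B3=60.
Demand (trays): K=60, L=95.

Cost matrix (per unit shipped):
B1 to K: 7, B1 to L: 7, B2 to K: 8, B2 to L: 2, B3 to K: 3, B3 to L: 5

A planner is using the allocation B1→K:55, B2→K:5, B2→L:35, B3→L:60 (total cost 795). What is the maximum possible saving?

Current plan cost = 55·7 + 5·8 + 35·2 + 60·5 = 795.
Optimal plan:
  B1->L: 55 × 7 = 385
  B2->L: 40 × 2 = 80
  B3->K: 60 × 3 = 180
Optimal cost = 645.
Saving = 795 − 645 = 150.

150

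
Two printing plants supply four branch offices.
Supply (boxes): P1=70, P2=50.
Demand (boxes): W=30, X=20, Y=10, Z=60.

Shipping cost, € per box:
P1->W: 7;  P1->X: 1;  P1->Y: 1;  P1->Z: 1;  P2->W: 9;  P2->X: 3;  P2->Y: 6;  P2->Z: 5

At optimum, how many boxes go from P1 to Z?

Solving gives:
  P1->Y: 10 × €1 = €10
  P1->Z: 60 × €1 = €60
  P2->W: 30 × €9 = €270
  P2->X: 20 × €3 = €60
Total cost = €400.
So P1→Z carries 60 boxes.

60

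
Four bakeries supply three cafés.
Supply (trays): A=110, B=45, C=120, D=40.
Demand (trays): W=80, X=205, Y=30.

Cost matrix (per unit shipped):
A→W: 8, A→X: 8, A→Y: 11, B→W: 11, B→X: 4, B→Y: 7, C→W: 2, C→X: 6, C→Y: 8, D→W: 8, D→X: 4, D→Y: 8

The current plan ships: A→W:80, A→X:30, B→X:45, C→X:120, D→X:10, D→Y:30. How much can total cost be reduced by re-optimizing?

380

Current plan cost = 80·8 + 30·8 + 45·4 + 120·6 + 10·4 + 30·8 = 2060.
Optimal plan:
  A->X: 110 × 8 = 880
  B->X: 45 × 4 = 180
  C->W: 80 × 2 = 160
  C->X: 10 × 6 = 60
  C->Y: 30 × 8 = 240
  D->X: 40 × 4 = 160
Optimal cost = 1680.
Saving = 2060 − 1680 = 380.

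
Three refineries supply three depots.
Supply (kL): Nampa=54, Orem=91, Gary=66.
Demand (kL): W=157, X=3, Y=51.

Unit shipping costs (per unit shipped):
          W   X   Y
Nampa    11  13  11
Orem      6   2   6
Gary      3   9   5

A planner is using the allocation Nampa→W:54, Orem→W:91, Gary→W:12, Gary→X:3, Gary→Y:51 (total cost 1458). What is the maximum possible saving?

132

Current plan cost = 54·11 + 91·6 + 12·3 + 3·9 + 51·5 = 1458.
Optimal plan:
  Nampa to W: 3 kL
  Nampa to Y: 51 kL
  Orem to W: 88 kL
  Orem to X: 3 kL
  Gary to W: 66 kL
Optimal cost = 1326.
Saving = 1458 − 1326 = 132.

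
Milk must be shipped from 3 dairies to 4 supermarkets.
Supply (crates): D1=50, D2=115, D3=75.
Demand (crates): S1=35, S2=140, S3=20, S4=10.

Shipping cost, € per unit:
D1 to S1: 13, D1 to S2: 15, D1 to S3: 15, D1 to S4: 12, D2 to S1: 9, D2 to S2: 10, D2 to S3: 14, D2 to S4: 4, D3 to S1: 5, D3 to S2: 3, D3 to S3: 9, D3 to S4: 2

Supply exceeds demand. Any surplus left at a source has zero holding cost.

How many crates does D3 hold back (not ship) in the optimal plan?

Minimum-cost shipments:
  D1–S3: 15 × €15 = €225
  D2–S1: 35 × €9 = €315
  D2–S2: 65 × €10 = €650
  D2–S3: 5 × €14 = €70
  D2–S4: 10 × €4 = €40
  D3–S2: 75 × €3 = €225
Total cost = €1525.
D3 ships 75 of its 75, leaving 0.

0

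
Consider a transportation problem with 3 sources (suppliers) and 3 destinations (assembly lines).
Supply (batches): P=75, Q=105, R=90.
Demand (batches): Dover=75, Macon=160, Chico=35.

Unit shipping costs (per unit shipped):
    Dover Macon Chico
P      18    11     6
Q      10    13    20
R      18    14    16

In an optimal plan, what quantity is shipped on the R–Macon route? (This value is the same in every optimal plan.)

The minimum-cost plan:
  P→Macon: 40 × 11 = 440
  P→Chico: 35 × 6 = 210
  Q→Dover: 75 × 10 = 750
  Q→Macon: 30 × 13 = 390
  R→Macon: 90 × 14 = 1260
Total cost = 3050.
So R→Macon carries 90 batches.

90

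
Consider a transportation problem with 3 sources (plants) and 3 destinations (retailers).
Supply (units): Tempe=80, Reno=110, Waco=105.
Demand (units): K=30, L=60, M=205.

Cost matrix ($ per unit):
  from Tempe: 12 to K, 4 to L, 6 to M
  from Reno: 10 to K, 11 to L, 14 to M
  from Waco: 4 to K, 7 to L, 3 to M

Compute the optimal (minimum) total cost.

2035

Optimal allocation:
  Tempe→M: 80 units
  Reno→K: 30 units
  Reno→L: 60 units
  Reno→M: 20 units
  Waco→M: 105 units
Total cost = $2035.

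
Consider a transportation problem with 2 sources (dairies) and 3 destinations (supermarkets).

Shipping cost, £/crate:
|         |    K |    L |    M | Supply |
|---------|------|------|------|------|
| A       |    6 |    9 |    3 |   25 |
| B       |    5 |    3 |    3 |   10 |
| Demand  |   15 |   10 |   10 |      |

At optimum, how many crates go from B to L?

Optimal shipments:
  A to K: 15 × £6 = £90
  A to M: 10 × £3 = £30
  B to L: 10 × £3 = £30
Total cost = £150.
So B→L carries 10 crates.

10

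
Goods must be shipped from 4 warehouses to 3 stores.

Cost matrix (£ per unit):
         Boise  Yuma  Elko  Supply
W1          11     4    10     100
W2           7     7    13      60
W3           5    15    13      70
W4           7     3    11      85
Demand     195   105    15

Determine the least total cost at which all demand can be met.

1775

One minimum-cost allocation:
  W1–Yuma: 85 × £4 = £340
  W1–Elko: 15 × £10 = £150
  W2–Boise: 60 × £7 = £420
  W3–Boise: 70 × £5 = £350
  W4–Boise: 65 × £7 = £455
  W4–Yuma: 20 × £3 = £60
Total = 340 + 150 + 420 + 350 + 455 + 60 = £1775.
(Supply check: W1 ships 100; W2 ships 60; W3 ships 70; W4 ships 85.)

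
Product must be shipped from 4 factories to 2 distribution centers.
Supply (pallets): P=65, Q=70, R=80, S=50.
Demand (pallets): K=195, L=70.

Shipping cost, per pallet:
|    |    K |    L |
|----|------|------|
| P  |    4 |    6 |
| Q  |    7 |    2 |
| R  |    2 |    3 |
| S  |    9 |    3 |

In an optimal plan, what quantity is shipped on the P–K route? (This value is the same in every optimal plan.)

The minimum-cost plan:
  P to K: 65 × 4 = 260
  Q to K: 50 × 7 = 350
  Q to L: 20 × 2 = 40
  R to K: 80 × 2 = 160
  S to L: 50 × 3 = 150
Total cost = 960.
So P→K carries 65 pallets.

65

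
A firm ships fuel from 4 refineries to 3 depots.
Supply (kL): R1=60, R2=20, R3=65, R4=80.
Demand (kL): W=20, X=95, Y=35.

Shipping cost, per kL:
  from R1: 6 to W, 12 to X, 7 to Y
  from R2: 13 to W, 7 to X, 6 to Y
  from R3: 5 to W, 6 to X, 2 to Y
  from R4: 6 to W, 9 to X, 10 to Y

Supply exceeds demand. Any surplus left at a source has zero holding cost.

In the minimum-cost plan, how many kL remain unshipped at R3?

0

An optimal plan:
  R1->W: 20 kL
  R2->X: 20 kL
  R3->X: 30 kL
  R3->Y: 35 kL
  R4->X: 45 kL
Total cost = 915.
R3 ships 65 of its 65, leaving 0.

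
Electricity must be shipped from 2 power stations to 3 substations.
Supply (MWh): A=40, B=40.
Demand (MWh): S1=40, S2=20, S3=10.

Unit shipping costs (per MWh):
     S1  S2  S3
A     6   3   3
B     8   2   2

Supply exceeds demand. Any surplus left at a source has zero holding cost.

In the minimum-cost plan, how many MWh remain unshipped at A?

Minimum-cost shipments:
  A->S1: 40 × 6 = 240
  B->S2: 20 × 2 = 40
  B->S3: 10 × 2 = 20
Total cost = 300.
A ships 40 of its 40, leaving 0.

0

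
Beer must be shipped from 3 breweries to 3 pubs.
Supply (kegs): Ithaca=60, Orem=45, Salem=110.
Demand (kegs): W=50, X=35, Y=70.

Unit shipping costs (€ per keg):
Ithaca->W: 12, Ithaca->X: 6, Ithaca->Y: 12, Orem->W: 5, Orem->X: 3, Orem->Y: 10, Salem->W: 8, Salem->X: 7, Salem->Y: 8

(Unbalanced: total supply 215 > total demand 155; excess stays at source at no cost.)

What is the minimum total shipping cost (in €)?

One minimum-cost allocation:
  Ithaca to X: 35 kegs
  Orem to W: 45 kegs
  Salem to W: 5 kegs
  Salem to Y: 70 kegs
Total cost = €1035.

1035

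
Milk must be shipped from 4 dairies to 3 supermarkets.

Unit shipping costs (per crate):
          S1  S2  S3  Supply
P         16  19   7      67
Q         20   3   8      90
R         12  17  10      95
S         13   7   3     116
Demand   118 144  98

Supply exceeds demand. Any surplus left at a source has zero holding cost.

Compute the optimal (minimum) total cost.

2594

One minimum-cost allocation:
  P->S1: 23 crates
  P->S3: 36 crates
  Q->S2: 90 crates
  R->S1: 95 crates
  S->S2: 54 crates
  S->S3: 62 crates
Total cost = 2594.
(Supply check: P ships 59; Q ships 90; R ships 95; S ships 116.)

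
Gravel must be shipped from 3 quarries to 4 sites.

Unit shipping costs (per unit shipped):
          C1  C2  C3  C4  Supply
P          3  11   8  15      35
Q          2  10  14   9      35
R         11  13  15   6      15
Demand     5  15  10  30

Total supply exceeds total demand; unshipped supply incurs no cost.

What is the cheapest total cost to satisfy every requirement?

465

An optimal shipping plan:
  P–C3: 10 × 8 = 80
  Q–C1: 5 × 2 = 10
  Q–C2: 15 × 10 = 150
  Q–C4: 15 × 9 = 135
  R–C4: 15 × 6 = 90
Total = 80 + 10 + 150 + 135 + 90 = 465.
(Supply check: P ships 10; Q ships 35; R ships 15.)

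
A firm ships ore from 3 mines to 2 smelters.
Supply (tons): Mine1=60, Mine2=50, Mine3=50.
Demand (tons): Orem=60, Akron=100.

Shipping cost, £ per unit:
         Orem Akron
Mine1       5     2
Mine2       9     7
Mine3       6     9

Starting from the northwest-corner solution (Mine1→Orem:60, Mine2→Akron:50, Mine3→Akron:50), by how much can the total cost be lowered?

310

Current plan cost = 60·5 + 50·7 + 50·9 = £1100.
Optimal plan:
  Mine1 to Akron: 60 × £2 = £120
  Mine2 to Orem: 10 × £9 = £90
  Mine2 to Akron: 40 × £7 = £280
  Mine3 to Orem: 50 × £6 = £300
Optimal cost = £790.
Saving = 1100 − 790 = £310.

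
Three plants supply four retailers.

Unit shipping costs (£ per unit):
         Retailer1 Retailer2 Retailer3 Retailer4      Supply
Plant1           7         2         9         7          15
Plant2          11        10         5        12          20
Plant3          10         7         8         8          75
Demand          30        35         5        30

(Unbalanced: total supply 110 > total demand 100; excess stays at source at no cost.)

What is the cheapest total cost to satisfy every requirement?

740

A cheapest plan:
  Plant1->Retailer2: 15 × £2 = £30
  Plant2->Retailer1: 5 × £11 = £55
  Plant2->Retailer3: 5 × £5 = £25
  Plant3->Retailer1: 25 × £10 = £250
  Plant3->Retailer2: 20 × £7 = £140
  Plant3->Retailer4: 30 × £8 = £240
Total = 30 + 55 + 25 + 250 + 140 + 240 = £740.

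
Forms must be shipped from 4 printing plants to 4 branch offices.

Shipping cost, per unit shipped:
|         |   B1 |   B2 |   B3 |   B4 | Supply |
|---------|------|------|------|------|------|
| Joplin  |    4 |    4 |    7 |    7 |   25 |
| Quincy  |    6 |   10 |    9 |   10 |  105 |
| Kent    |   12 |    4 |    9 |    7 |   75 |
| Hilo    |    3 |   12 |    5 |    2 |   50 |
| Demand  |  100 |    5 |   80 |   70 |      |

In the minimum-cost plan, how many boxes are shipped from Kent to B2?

5

The minimum-cost plan:
  Joplin–B3: 25 × 7 = 175
  Quincy–B1: 100 × 6 = 600
  Quincy–B3: 5 × 9 = 45
  Kent–B2: 5 × 4 = 20
  Kent–B3: 50 × 9 = 450
  Kent–B4: 20 × 7 = 140
  Hilo–B4: 50 × 2 = 100
Total cost = 1530.
So Kent→B2 carries 5 boxes.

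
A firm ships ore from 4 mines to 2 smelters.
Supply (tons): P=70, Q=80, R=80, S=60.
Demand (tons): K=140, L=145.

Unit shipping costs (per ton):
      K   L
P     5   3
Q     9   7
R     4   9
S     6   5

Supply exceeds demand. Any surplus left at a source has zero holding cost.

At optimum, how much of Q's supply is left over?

5

Minimum-cost shipments:
  P to L: 70 tons
  Q to L: 75 tons
  R to K: 80 tons
  S to K: 60 tons
Total cost = 1415.
Q ships 75 of its 80, leaving 5.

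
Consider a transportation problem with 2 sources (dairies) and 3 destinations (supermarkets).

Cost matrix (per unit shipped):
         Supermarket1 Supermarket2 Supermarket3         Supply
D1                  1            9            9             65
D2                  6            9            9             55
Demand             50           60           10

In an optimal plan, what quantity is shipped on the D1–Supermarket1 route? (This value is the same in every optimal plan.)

50

Solving gives:
  D1–Supermarket1: 50 crates
  D1–Supermarket2: 15 crates
  D2–Supermarket2: 45 crates
  D2–Supermarket3: 10 crates
Total cost = 680.
So D1→Supermarket1 carries 50 crates.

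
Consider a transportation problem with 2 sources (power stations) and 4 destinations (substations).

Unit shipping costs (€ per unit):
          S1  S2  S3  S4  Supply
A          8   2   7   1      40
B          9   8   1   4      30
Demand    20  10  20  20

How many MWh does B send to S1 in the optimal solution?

10

Solving gives:
  A–S1: 10 × €8 = €80
  A–S2: 10 × €2 = €20
  A–S4: 20 × €1 = €20
  B–S1: 10 × €9 = €90
  B–S3: 20 × €1 = €20
Total cost = €230.
So B→S1 carries 10 MWh.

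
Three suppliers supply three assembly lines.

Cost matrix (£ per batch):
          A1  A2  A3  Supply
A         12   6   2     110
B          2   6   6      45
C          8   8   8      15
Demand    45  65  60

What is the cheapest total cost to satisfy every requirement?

Optimal allocation:
  A–A2: 50 × £6 = £300
  A–A3: 60 × £2 = £120
  B–A1: 45 × £2 = £90
  C–A2: 15 × £8 = £120
Total = 300 + 120 + 90 + 120 = £630.

630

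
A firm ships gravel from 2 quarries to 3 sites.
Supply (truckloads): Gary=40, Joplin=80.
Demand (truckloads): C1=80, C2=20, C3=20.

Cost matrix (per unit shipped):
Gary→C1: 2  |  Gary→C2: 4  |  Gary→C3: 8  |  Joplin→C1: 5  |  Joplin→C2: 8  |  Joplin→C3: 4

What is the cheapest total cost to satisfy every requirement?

500

One minimum-cost allocation:
  Gary→C1: 20 × 2 = 40
  Gary→C2: 20 × 4 = 80
  Joplin→C1: 60 × 5 = 300
  Joplin→C3: 20 × 4 = 80
Total = 40 + 80 + 300 + 80 = 500.
(Supply check: Gary ships 40; Joplin ships 80.)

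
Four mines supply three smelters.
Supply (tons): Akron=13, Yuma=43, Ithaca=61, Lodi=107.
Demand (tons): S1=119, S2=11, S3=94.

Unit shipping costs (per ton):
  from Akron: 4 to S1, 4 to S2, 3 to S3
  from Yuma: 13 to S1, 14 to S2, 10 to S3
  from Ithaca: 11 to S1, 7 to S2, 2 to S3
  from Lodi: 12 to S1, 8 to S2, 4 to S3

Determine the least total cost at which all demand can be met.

An optimal shipping plan:
  Akron->S1: 13 tons
  Yuma->S1: 43 tons
  Ithaca->S3: 61 tons
  Lodi->S1: 63 tons
  Lodi->S2: 11 tons
  Lodi->S3: 33 tons
Total cost = 1709.

1709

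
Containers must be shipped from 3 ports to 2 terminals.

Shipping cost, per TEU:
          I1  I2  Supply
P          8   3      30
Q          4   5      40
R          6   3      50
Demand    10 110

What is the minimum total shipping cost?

Optimal allocation:
  P→I2: 30 × 3 = 90
  Q→I1: 10 × 4 = 40
  Q→I2: 30 × 5 = 150
  R→I2: 50 × 3 = 150
Total = 90 + 40 + 150 + 150 = 430.

430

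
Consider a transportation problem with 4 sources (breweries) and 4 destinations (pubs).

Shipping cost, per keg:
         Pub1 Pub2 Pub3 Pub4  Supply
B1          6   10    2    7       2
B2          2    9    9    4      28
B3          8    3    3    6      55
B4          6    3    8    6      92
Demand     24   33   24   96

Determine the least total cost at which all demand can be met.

785

One minimum-cost allocation:
  B1–Pub3: 2 × 2 = 4
  B2–Pub1: 24 × 2 = 48
  B2–Pub4: 4 × 4 = 16
  B3–Pub2: 33 × 3 = 99
  B3–Pub3: 22 × 3 = 66
  B4–Pub4: 92 × 6 = 552
Total = 4 + 48 + 16 + 99 + 66 + 552 = 785.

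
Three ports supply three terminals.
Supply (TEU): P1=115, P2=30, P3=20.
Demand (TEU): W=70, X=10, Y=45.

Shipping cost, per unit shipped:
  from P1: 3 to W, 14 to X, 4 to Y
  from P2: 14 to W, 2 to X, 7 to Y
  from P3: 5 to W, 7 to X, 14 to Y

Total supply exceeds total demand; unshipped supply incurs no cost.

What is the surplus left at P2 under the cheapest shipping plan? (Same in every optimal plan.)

An optimal plan:
  P1–W: 70 × 3 = 210
  P1–Y: 45 × 4 = 180
  P2–X: 10 × 2 = 20
Total cost = 410.
P2 ships 10 of its 30, leaving 20.

20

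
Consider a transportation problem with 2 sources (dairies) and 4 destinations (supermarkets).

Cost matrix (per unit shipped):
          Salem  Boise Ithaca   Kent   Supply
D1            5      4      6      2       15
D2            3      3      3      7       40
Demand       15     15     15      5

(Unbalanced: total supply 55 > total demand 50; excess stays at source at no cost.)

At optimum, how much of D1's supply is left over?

5

Minimum-cost shipments:
  D1–Boise: 5 crates
  D1–Kent: 5 crates
  D2–Salem: 15 crates
  D2–Boise: 10 crates
  D2–Ithaca: 15 crates
Total cost = 150.
D1 ships 10 of its 15, leaving 5.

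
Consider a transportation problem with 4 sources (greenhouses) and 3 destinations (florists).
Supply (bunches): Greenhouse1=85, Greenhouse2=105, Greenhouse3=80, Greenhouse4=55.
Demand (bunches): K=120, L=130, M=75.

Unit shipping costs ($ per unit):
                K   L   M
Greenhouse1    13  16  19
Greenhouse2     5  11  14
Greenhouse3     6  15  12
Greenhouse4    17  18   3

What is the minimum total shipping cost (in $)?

Optimal allocation:
  Greenhouse1–L: 85 × $16 = $1360
  Greenhouse2–K: 60 × $5 = $300
  Greenhouse2–L: 45 × $11 = $495
  Greenhouse3–K: 60 × $6 = $360
  Greenhouse3–M: 20 × $12 = $240
  Greenhouse4–M: 55 × $3 = $165
Total = 1360 + 300 + 495 + 360 + 240 + 165 = $2920.
(Supply check: Greenhouse1 ships 85; Greenhouse2 ships 105; Greenhouse3 ships 80; Greenhouse4 ships 55.)

2920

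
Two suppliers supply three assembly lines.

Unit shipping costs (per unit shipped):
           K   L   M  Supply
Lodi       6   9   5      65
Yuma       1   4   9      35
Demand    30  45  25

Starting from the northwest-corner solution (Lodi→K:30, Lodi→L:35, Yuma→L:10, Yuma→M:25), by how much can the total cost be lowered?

225

Current plan cost = 30·6 + 35·9 + 10·4 + 25·9 = 760.
Optimal plan:
  Lodi–K: 30 × 6 = 180
  Lodi–L: 10 × 9 = 90
  Lodi–M: 25 × 5 = 125
  Yuma–L: 35 × 4 = 140
Optimal cost = 535.
Saving = 760 − 535 = 225.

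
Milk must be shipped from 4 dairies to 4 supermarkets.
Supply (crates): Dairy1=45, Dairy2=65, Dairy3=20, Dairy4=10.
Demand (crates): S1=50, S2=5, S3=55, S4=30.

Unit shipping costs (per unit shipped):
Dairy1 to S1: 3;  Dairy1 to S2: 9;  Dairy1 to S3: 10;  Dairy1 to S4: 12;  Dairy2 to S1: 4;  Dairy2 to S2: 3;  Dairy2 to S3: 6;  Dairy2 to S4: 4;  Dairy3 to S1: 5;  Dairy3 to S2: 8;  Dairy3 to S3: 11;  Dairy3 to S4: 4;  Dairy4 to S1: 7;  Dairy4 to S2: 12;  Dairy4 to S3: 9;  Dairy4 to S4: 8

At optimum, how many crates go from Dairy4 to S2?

Solving gives:
  Dairy1→S1: 45 crates
  Dairy2→S1: 5 crates
  Dairy2→S2: 5 crates
  Dairy2→S3: 45 crates
  Dairy2→S4: 10 crates
  Dairy3→S4: 20 crates
  Dairy4→S3: 10 crates
Total cost = 650.
The route Dairy4→S2 is not used.

0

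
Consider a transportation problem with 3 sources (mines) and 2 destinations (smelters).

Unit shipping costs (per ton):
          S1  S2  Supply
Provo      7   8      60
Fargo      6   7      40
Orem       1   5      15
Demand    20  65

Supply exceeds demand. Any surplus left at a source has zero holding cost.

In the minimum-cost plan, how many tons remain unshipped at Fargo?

0

An optimal plan:
  Provo->S2: 30 tons
  Fargo->S1: 5 tons
  Fargo->S2: 35 tons
  Orem->S1: 15 tons
Total cost = 530.
Fargo ships 40 of its 40, leaving 0.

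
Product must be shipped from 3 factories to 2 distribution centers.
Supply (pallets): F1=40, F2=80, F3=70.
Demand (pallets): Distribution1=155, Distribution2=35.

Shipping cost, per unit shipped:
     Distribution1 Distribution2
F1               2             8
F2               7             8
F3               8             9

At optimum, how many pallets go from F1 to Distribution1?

40

The minimum-cost plan:
  F1->Distribution1: 40 pallets
  F2->Distribution1: 80 pallets
  F3->Distribution1: 35 pallets
  F3->Distribution2: 35 pallets
Total cost = 1235.
So F1→Distribution1 carries 40 pallets.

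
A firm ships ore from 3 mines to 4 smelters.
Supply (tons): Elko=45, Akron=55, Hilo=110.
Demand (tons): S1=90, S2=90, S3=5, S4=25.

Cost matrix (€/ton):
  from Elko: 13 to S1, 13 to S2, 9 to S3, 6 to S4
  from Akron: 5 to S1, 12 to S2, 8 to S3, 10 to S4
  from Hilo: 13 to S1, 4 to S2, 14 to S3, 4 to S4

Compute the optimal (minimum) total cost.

One minimum-cost allocation:
  Elko to S1: 35 × €13 = €455
  Elko to S3: 5 × €9 = €45
  Elko to S4: 5 × €6 = €30
  Akron to S1: 55 × €5 = €275
  Hilo to S2: 90 × €4 = €360
  Hilo to S4: 20 × €4 = €80
Total = 455 + 45 + 30 + 275 + 360 + 80 = €1245.
(Supply check: Elko ships 45; Akron ships 55; Hilo ships 110.)

1245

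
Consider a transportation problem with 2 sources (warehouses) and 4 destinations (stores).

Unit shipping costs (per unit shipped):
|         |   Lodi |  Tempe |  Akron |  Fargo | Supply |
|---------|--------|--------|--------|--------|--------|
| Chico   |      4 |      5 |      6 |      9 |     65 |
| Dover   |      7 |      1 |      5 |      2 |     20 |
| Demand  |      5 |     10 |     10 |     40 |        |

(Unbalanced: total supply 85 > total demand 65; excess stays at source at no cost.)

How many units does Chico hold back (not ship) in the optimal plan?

Minimum-cost shipments:
  Chico->Lodi: 5 × 4 = 20
  Chico->Tempe: 10 × 5 = 50
  Chico->Akron: 10 × 6 = 60
  Chico->Fargo: 20 × 9 = 180
  Dover->Fargo: 20 × 2 = 40
Total cost = 350.
Chico ships 45 of its 65, leaving 20.

20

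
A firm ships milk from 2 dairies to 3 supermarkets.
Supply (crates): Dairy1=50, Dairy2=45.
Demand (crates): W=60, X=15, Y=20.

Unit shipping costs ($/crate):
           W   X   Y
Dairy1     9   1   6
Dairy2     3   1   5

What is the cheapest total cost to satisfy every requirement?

A cheapest plan:
  Dairy1→W: 15 × $9 = $135
  Dairy1→X: 15 × $1 = $15
  Dairy1→Y: 20 × $6 = $120
  Dairy2→W: 45 × $3 = $135
Total = 135 + 15 + 120 + 135 = $405.

405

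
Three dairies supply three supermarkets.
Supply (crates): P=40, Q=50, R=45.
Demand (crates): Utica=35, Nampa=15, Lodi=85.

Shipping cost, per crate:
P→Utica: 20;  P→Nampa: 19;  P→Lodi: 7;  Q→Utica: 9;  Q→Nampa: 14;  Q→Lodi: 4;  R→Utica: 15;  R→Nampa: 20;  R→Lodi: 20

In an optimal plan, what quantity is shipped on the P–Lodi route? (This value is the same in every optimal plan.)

Solving gives:
  P→Lodi: 40 crates
  Q→Nampa: 5 crates
  Q→Lodi: 45 crates
  R→Utica: 35 crates
  R→Nampa: 10 crates
Total cost = 1255.
So P→Lodi carries 40 crates.

40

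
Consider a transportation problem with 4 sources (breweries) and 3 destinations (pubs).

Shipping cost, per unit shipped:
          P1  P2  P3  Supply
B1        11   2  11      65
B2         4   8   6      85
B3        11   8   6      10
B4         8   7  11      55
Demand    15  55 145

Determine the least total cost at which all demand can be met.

Optimal allocation:
  B1–P2: 55 kegs
  B1–P3: 10 kegs
  B2–P3: 85 kegs
  B3–P3: 10 kegs
  B4–P1: 15 kegs
  B4–P3: 40 kegs
Total cost = 1350.

1350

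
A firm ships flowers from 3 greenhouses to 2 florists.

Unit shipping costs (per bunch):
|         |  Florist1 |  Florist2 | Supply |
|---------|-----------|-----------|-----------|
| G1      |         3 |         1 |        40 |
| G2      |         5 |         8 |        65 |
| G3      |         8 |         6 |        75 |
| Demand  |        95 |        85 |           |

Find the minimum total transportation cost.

875

Optimal allocation:
  G1->Florist1: 30 × 3 = 90
  G1->Florist2: 10 × 1 = 10
  G2->Florist1: 65 × 5 = 325
  G3->Florist2: 75 × 6 = 450
Total = 90 + 10 + 325 + 450 = 875.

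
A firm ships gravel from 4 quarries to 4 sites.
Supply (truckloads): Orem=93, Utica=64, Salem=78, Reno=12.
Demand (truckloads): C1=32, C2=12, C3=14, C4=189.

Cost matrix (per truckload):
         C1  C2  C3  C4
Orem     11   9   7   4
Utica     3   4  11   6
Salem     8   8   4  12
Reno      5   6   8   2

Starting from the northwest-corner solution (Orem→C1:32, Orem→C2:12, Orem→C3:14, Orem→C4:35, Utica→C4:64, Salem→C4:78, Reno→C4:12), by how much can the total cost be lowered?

Current plan cost = 32·11 + 12·9 + 14·7 + 35·4 + 64·6 + 78·12 + 12·2 = 2042.
Optimal plan:
  Orem->C4: 93 × 4 = 372
  Utica->C4: 64 × 6 = 384
  Salem->C1: 32 × 8 = 256
  Salem->C2: 12 × 8 = 96
  Salem->C3: 14 × 4 = 56
  Salem->C4: 20 × 12 = 240
  Reno->C4: 12 × 2 = 24
Optimal cost = 1428.
Saving = 2042 − 1428 = 614.

614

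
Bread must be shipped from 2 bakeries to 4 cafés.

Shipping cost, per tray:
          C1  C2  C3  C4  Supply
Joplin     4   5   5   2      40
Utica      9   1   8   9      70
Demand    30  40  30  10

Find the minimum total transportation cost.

420

A cheapest plan:
  Joplin–C1: 30 × 4 = 120
  Joplin–C4: 10 × 2 = 20
  Utica–C2: 40 × 1 = 40
  Utica–C3: 30 × 8 = 240
Total = 120 + 20 + 40 + 240 = 420.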